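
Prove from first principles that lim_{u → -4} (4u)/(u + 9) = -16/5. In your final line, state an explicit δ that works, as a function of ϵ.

Let ϵ > 0 be given. We want δ > 0 with 0 < |u + 4| < δ ⇒ |(4u)/(u + 9) + 16/5| < ϵ.
Combining over a common denominator, (4u)/(u + 9) + 16/5 = [(4u)·5 − (-16)·(u + 9)] / [5·(u + 9)] = 36(u + 4) / (5(u + 9)).
So |(4u)/(u + 9) + 16/5| = 36|u + 4| / (5·|u + 9|).
Restrict δ ≤ 5/2. Then |u + 4| < 5/2 gives |u + 9| = |(u + 4) + 5| ≥ 5 − 5/2 = 5/2.
Hence |(4u)/(u + 9) + 16/5| < 36|u + 4|/(5·(5/2)) = (72/25)|u + 4|, which is < ϵ once |u + 4| < (25/72)ϵ.
Take δ = min(5/2, (25/72)ϵ). Then 0 < |u + 4| < δ forces both bounds, so |(4u)/(u + 9) + 16/5| < ϵ.

δ = min(5/2, (25/72)ϵ)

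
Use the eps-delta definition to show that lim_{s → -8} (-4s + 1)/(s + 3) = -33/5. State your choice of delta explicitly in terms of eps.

Suppose eps > 0. We want delta > 0 with 0 < |s + 8| < delta ⇒ |(-4s + 1)/(s + 3) + 33/5| < eps.
Combining over a common denominator, (-4s + 1)/(s + 3) + 33/5 = [(-4s + 1)·(-5) − 33·(s + 3)] / [(-5)·(s + 3)] = -13(s + 8) / ((-5)(s + 3)).
So |(-4s + 1)/(s + 3) + 33/5| = 13|s + 8| / (5·|s + 3|).
Require delta ≤ 5/2, so |s + 3| ≥ |-5| − |s + 8| > 5 − 5/2 = 5/2.
Hence |(-4s + 1)/(s + 3) + 33/5| < 13|s + 8|/(5·(5/2)) = (26/25)|s + 8|, which is < eps once |s + 8| < (25/26)eps.
Take delta = min(5/2, (25/26)eps). Then 0 < |s + 8| < delta forces both bounds, so |(-4s + 1)/(s + 3) + 33/5| < eps.

delta = min(5/2, (25/26)eps)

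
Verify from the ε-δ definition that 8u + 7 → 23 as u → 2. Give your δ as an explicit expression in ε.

δ = ε/8

Fix ε > 0. We need δ > 0 so that 0 < |u − 2| < δ implies |(8u + 7) − 23| < ε.
|(8u + 7) − 23| = |8u - 16| = 8|u − 2|.
Thus it suffices that |u − 2| < ε/8.
Take δ = ε/8. If 0 < |u − 2| < δ then |(8u + 7) − 23| = 8|u − 2| < 8·(ε/8) = ε.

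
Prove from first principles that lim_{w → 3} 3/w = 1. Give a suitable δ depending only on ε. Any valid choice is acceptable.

Fix ε > 0. We seek δ > 0 such that 0 < |w − 3| < δ implies |3/w − 1| < ε.
|3/w − 1| = 3·|3 − w|/(3·|w|) = 3|w − 3|/(3|w|).
Restrict δ ≤ 3/2. Then |w − 3| < 3/2 gives |w| > 3/2, so 3|w| > 9/2.
Then |3/w − 1| < 3|w − 3|/(9/2), which is < ε when |w − 3| < (3/2)ε.
Take δ = min(3/2, (3/2)ε). Then 0 < |w − 3| < δ gives both |w − 3| < 3/2 and |w − 3| < (3/2)ε, so |3/w − 1| < ε.

δ = min(3/2, (3/2)ε)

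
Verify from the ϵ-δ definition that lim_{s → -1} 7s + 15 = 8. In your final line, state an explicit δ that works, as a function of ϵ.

Fix ϵ > 0. We need δ > 0 so that 0 < |s + 1| < δ implies |(7s + 15) − 8| < ϵ.
|(7s + 15) − 8| = |7s + 7| = 7|s + 1|.
Thus it suffices that |s + 1| < ϵ/7.
Take δ = ϵ/7. If 0 < |s + 1| < δ then |(7s + 15) − 8| = 7|s + 1| < 7·(ϵ/7) = ϵ.

δ = ϵ/7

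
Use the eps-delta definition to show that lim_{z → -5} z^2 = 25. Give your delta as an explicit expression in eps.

delta = min(1, eps/11)

Fix eps > 0. We seek delta > 0 with 0 < |z + 5| < delta ⇒ |z^2 − 25| < eps.
Factor: z^2 − 25 = (z + 5)(z - 5), so |z^2 − 25| = |z + 5|·|z - 5|.
Impose delta ≤ 1 so that |z| < 6; then |z - 5| ≤ 11.
Hence |z^2 − 25| ≤ 11|z + 5|, which is < eps once |z + 5| < eps/11.
Take delta = min(1, eps/11). If 0 < |z + 5| < delta then both bounds hold and |z^2 − 25| ≤ 11|z + 5| < 11·(eps/11) = eps.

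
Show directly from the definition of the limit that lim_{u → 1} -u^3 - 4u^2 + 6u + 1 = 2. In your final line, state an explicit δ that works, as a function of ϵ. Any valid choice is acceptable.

Fix ϵ > 0. We want δ > 0 such that 0 < |u − 1| < δ implies |(-u^3 - 4u^2 + 6u + 1) − 2| < ϵ.
(-u^3 - 4u^2 + 6u + 1) − 2 = -u^3 - 4u^2 + 6u - 1 = (u − 1)(-u^2 - 5u + 1).
So |(-u^3 - 4u^2 + 6u + 1) − 2| = |u − 1|·|-u^2 - 5u + 1|.
Assume first that |u − 1| < 1, so |u| < 2. Then |-u^2 - 5u + 1| ≤ 2^2 + 5·2 + 1 = 15.
Hence |(-u^3 - 4u^2 + 6u + 1) − 2| ≤ 15|u − 1| < ϵ provided |u − 1| < ϵ/15.
Choosing δ = min(1, ϵ/15) ensures both conditions, hence |(-u^3 - 4u^2 + 6u + 1) − 2| < ϵ.

δ = min(1, ϵ/15)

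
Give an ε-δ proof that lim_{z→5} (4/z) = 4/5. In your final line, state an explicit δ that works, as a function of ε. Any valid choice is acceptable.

Let ε > 0. We seek δ > 0 such that 0 < |z − 5| < δ implies |4/z − (4/5)| < ε.
|4/z − (4/5)| = 4·|5 − z|/(5·|z|) = 4|z − 5|/(5|z|).
Restrict δ ≤ 5/2. Then |z − 5| < 5/2 gives |z| > 5/2, so 5|z| > 25/2.
Then |4/z − (4/5)| < 4|z − 5|/(25/2), which is < ε when |z − 5| < (25/8)ε.
Take δ = min(5/2, (25/8)ε). Then 0 < |z − 5| < δ gives both |z − 5| < 5/2 and |z − 5| < (25/8)ε, so |4/z − (4/5)| < ε.

δ = min(5/2, (25/8)ε)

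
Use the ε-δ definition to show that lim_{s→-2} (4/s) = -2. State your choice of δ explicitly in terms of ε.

δ = min(1, (1/2)ε)

Let ε > 0 be given. We seek δ > 0 such that 0 < |s + 2| < δ implies |4/s + 2| < ε.
|4/s + 2| = 4·|-2 − s|/(2·|s|) = 4|s + 2|/(2|s|).
Require δ ≤ 1 so that |s| > 2 − 1 = 1, hence 2|s| > 2.
Then |4/s + 2| < 4|s + 2|/2, which is < ε when |s + 2| < (1/2)ε.
Take δ = min(1, (1/2)ε). Then 0 < |s + 2| < δ gives both |s + 2| < 1 and |s + 2| < (1/2)ε, so |4/s + 2| < ε.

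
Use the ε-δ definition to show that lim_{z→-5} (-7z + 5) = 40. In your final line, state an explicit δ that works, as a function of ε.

δ = ε/7

Let ε > 0. We need δ > 0 so that 0 < |z + 5| < δ implies |(-7z + 5) − 40| < ε.
|(-7z + 5) − 40| = |-7z - 35| = 7|z + 5|.
So 7|z + 5| < ε exactly when |z + 5| < ε/7.
Choosing δ = ε/7 gives |(-7z + 5) − 40| = 7|z + 5| < ε whenever |z + 5| < δ.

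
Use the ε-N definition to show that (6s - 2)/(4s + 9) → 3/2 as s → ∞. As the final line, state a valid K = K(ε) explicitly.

Suppose ε > 0. We seek K > 0 such that s > K implies |(6s - 2)/(4s + 9) − (3/2)| < ε.
(6s - 2)/(4s + 9) − (3/2) = (4(6s - 2) − 6(4s + 9)) / (4(4s + 9)) = -62/(4(4s + 9)).
For s > 0 we have 4s + 9 > 4s, so |(6s - 2)/(4s + 9) − (3/2)| = 62/(4(4s + 9)) < 62/(4·4s) = (31/8)/s.
Thus |(6s - 2)/(4s + 9) − (3/2)| < ε whenever s > (31/8)/ε.
Take K = (31/8)/ε. If s > K then |(6s - 2)/(4s + 9) − (3/2)| < (31/8)/s < ε.

K = (31/8)/ε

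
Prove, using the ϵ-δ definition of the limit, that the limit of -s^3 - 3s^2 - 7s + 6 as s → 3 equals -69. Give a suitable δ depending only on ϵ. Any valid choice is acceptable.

Let ϵ > 0. We want δ > 0 such that 0 < |s − 3| < δ implies |(-s^3 - 3s^2 - 7s + 6) + 69| < ϵ.
(-s^3 - 3s^2 - 7s + 6) + 69 = -s^3 - 3s^2 - 7s + 75 = (s − 3)(-s^2 - 6s - 25).
So |(-s^3 - 3s^2 - 7s + 6) + 69| = |s − 3|·|-s^2 - 6s - 25|.
Require δ ≤ 2. Then |s − 3| < 2 gives |s| < 5, and by the triangle inequality |-s^2 - 6s - 25| ≤ 5^2 + 6·5 + 25 = 80.
Hence |(-s^3 - 3s^2 - 7s + 6) + 69| ≤ 80|s − 3| < ϵ provided |s − 3| < ϵ/80.
Take δ = min(2, ϵ/80). Then 0 < |s − 3| < δ gives both |s − 3| < 2 and |s − 3| < ϵ/80, so |(-s^3 - 3s^2 - 7s + 6) + 69| < ϵ.

δ = min(2, ϵ/80)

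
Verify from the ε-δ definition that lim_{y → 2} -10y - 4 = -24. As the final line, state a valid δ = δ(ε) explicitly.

δ = ε/10

Let ε > 0 be given. We need δ > 0 so that 0 < |y − 2| < δ implies |(-10y - 4) + 24| < ε.
|(-10y - 4) + 24| = |-10y + 20| = 10|y − 2|.
Thus it suffices that |y − 2| < ε/10.
Choosing δ = ε/10 gives |(-10y - 4) + 24| = 10|y − 2| < ε whenever |y − 2| < δ.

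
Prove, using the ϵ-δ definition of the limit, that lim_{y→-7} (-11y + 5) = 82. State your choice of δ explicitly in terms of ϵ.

δ = ϵ/11

Suppose ϵ > 0. We need δ > 0 so that 0 < |y + 7| < δ implies |(-11y + 5) − 82| < ϵ.
|(-11y + 5) − 82| = |-11y - 77| = 11|y + 7|.
So 11|y + 7| < ϵ exactly when |y + 7| < ϵ/11.
Take δ = ϵ/11. If 0 < |y + 7| < δ then |(-11y + 5) − 82| = 11|y + 7| < 11·(ϵ/11) = ϵ.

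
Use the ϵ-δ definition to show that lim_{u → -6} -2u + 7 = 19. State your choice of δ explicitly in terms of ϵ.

Fix ϵ > 0. We need δ > 0 so that 0 < |u + 6| < δ implies |(-2u + 7) − 19| < ϵ.
|(-2u + 7) − 19| = |-2u - 12| = 2|u + 6|.
Thus it suffices that |u + 6| < ϵ/2.
Take δ = ϵ/2. If 0 < |u + 6| < δ then |(-2u + 7) − 19| = 2|u + 6| < 2·(ϵ/2) = ϵ.

δ = ϵ/2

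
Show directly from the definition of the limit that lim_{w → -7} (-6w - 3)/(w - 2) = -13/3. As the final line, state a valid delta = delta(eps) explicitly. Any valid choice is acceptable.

delta = min(9/2, (27/10)eps)

Fix eps > 0. We want delta > 0 with 0 < |w + 7| < delta ⇒ |(-6w - 3)/(w - 2) + 13/3| < eps.
Combining over a common denominator, (-6w - 3)/(w - 2) + 13/3 = [(-6w - 3)·(-9) − 39·(w - 2)] / [(-9)·(w - 2)] = 15(w + 7) / ((-9)(w - 2)).
So |(-6w - 3)/(w - 2) + 13/3| = 15|w + 7| / (9·|w − 2|).
Require delta ≤ 9/2, so |w − 2| ≥ |-9| − |w + 7| > 9 − 9/2 = 9/2.
Hence |(-6w - 3)/(w - 2) + 13/3| < 15|w + 7|/(9·(9/2)) = (10/27)|w + 7|, which is < eps once |w + 7| < (27/10)eps.
Take delta = min(9/2, (27/10)eps). Then 0 < |w + 7| < delta forces both bounds, so |(-6w - 3)/(w - 2) + 13/3| < eps.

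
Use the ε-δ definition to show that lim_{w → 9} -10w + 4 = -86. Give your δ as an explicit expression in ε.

δ = ε/10

Let ε > 0 be given. We need δ > 0 so that 0 < |w − 9| < δ implies |(-10w + 4) + 86| < ε.
|(-10w + 4) + 86| = |-10w + 90| = 10|w − 9|.
Thus it suffices that |w − 9| < ε/10.
Choosing δ = ε/10 gives |(-10w + 4) + 86| = 10|w − 9| < ε whenever |w − 9| < δ.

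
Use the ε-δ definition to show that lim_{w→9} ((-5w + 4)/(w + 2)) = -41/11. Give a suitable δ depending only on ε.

Suppose ε > 0. We want δ > 0 with 0 < |w − 9| < δ ⇒ |(-5w + 4)/(w + 2) + 41/11| < ε.
Combining over a common denominator, (-5w + 4)/(w + 2) + 41/11 = [(-5w + 4)·11 − (-41)·(w + 2)] / [11·(w + 2)] = -14(w − 9) / (11(w + 2)).
So |(-5w + 4)/(w + 2) + 41/11| = 14|w − 9| / (11·|w + 2|).
Restrict δ ≤ 11/2. Then |w − 9| < 11/2 gives |w + 2| = |(w − 9) + 11| ≥ 11 − 11/2 = 11/2.
Hence |(-5w + 4)/(w + 2) + 41/11| < 14|w − 9|/(11·(11/2)) = (28/121)|w − 9|, which is < ε once |w − 9| < (121/28)ε.
Take δ = min(11/2, (121/28)ε). Then 0 < |w − 9| < δ forces both bounds, so |(-5w + 4)/(w + 2) + 41/11| < ε.

δ = min(11/2, (121/28)ε)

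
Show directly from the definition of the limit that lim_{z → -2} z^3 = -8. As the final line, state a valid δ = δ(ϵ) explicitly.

Let ϵ > 0. We seek δ > 0 with 0 < |z + 2| < δ ⇒ |z^3 + 8| < ϵ.
Factor: z^3 + 8 = (z + 2)(z^2 - 2z + 4), so |z^3 + 8| = |z + 2|·|z^2 - 2z + 4|.
Impose δ ≤ 1 so that |z| < 3; then |z^2 - 2z + 4| ≤ 19.
Hence |z^3 + 8| ≤ 19|z + 2|, which is < ϵ once |z + 2| < ϵ/19.
Take δ = min(1, ϵ/19). If 0 < |z + 2| < δ then both bounds hold and |z^3 + 8| ≤ 19|z + 2| < 19·(ϵ/19) = ϵ.

δ = min(1, ϵ/19)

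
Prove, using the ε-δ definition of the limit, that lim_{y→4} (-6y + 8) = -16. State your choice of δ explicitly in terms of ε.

Suppose ε > 0. We need δ > 0 so that 0 < |y − 4| < δ implies |(-6y + 8) + 16| < ε.
|(-6y + 8) + 16| = |-6y + 24| = 6|y − 4|.
So 6|y − 4| < ε exactly when |y − 4| < ε/6.
Take δ = ε/6. If 0 < |y − 4| < δ then |(-6y + 8) + 16| = 6|y − 4| < 6·(ε/6) = ε.

δ = ε/6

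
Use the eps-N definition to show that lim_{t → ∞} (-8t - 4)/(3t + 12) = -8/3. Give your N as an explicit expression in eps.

N = (28/3)/eps

Let eps > 0. We seek N > 0 such that t > N implies |(-8t - 4)/(3t + 12) + 8/3| < eps.
(-8t - 4)/(3t + 12) + 8/3 = (3(-8t - 4) − (-8)(3t + 12)) / (3(3t + 12)) = 84/(3(3t + 12)).
For t > 0 we have 3t + 12 > 3t, so |(-8t - 4)/(3t + 12) + 8/3| = 84/(3(3t + 12)) < 84/(3·3t) = (28/3)/t.
Thus |(-8t - 4)/(3t + 12) + 8/3| < eps whenever t > (28/3)/eps.
Take N = (28/3)/eps. If t > N then |(-8t - 4)/(3t + 12) + 8/3| < (28/3)/t < eps.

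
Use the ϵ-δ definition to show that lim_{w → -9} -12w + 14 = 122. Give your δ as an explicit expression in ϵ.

δ = ϵ/12

Let ϵ > 0. We need δ > 0 so that 0 < |w + 9| < δ implies |(-12w + 14) − 122| < ϵ.
Since (-12w + 14) − 122 = -12(w + 9), we have |(-12w + 14) − 122| = 12|w + 9|.
Thus it suffices that |w + 9| < ϵ/12.
Take δ = ϵ/12. If 0 < |w + 9| < δ then |(-12w + 14) − 122| = 12|w + 9| < 12·(ϵ/12) = ϵ.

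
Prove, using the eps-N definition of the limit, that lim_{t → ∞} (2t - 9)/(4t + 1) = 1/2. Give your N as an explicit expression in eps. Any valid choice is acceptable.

Suppose eps > 0. We seek N > 0 such that t > N implies |(2t - 9)/(4t + 1) − (1/2)| < eps.
(2t - 9)/(4t + 1) − (1/2) = (4(2t - 9) − 2(4t + 1)) / (4(4t + 1)) = -38/(4(4t + 1)).
For t > 0 we have 4t + 1 > 4t, so |(2t - 9)/(4t + 1) − (1/2)| = 38/(4(4t + 1)) < 38/(4·4t) = (19/8)/t.
Thus |(2t - 9)/(4t + 1) − (1/2)| < eps whenever t > (19/8)/eps.
Take N = (19/8)/eps. If t > N then |(2t - 9)/(4t + 1) − (1/2)| < (19/8)/t < eps.

N = (19/8)/eps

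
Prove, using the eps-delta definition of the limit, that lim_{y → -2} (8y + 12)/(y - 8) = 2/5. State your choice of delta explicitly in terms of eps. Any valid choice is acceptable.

delta = min(5, (25/38)eps)

Fix eps > 0. We want delta > 0 with 0 < |y + 2| < delta ⇒ |(8y + 12)/(y - 8) − (2/5)| < eps.
Combining over a common denominator, (8y + 12)/(y - 8) − (2/5) = [(8y + 12)·(-10) − (-4)·(y - 8)] / [(-10)·(y - 8)] = -76(y + 2) / ((-10)(y - 8)).
So |(8y + 12)/(y - 8) − (2/5)| = 76|y + 2| / (10·|y − 8|).
Restrict delta ≤ 5. Then |y + 2| < 5 gives |y − 8| = |(y + 2) + (-10)| ≥ 10 − 5 = 5.
Hence |(8y + 12)/(y - 8) − (2/5)| < 76|y + 2|/(10·5) = (38/25)|y + 2|, which is < eps once |y + 2| < (25/38)eps.
Take delta = min(5, (25/38)eps). Then 0 < |y + 2| < delta forces both bounds, so |(8y + 12)/(y - 8) − (2/5)| < eps.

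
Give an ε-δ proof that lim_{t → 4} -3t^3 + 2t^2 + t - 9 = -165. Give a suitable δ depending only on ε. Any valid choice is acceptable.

δ = min(1, ε/164)

Let ε > 0 be given. We want δ > 0 such that 0 < |t − 4| < δ implies |(-3t^3 + 2t^2 + t - 9) + 165| < ε.
(-3t^3 + 2t^2 + t - 9) + 165 = -3t^3 + 2t^2 + t + 156 = (t − 4)(-3t^2 - 10t - 39).
So |(-3t^3 + 2t^2 + t - 9) + 165| = |t − 4|·|-3t^2 - 10t - 39|.
Assume first that |t − 4| < 1, so |t| < 5. Then |-3t^2 - 10t - 39| ≤ 3·5^2 + 10·5 + 39 = 164.
Hence |(-3t^3 + 2t^2 + t - 9) + 165| ≤ 164|t − 4| < ε provided |t − 4| < ε/164.
Take δ = min(1, ε/164). Then 0 < |t − 4| < δ gives both |t − 4| < 1 and |t − 4| < ε/164, so |(-3t^3 + 2t^2 + t - 9) + 165| < ε.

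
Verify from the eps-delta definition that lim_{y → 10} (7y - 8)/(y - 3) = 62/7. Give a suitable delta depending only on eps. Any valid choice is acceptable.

delta = min(7/2, (49/26)eps)

Fix eps > 0. We want delta > 0 with 0 < |y − 10| < delta ⇒ |(7y - 8)/(y - 3) − (62/7)| < eps.
Combining over a common denominator, (7y - 8)/(y - 3) − (62/7) = [(7y - 8)·7 − 62·(y - 3)] / [7·(y - 3)] = -13(y − 10) / (7(y - 3)).
So |(7y - 8)/(y - 3) − (62/7)| = 13|y − 10| / (7·|y − 3|).
Restrict delta ≤ 7/2. Then |y − 10| < 7/2 gives |y − 3| = |(y − 10) + 7| ≥ 7 − 7/2 = 7/2.
Hence |(7y - 8)/(y - 3) − (62/7)| < 13|y − 10|/(7·(7/2)) = (26/49)|y − 10|, which is < eps once |y − 10| < (49/26)eps.
Take delta = min(7/2, (49/26)eps). Then 0 < |y − 10| < delta forces both bounds, so |(7y - 8)/(y - 3) − (62/7)| < eps.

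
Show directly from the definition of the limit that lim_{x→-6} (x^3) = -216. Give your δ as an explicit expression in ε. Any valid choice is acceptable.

δ = min(1, ε/127)

Fix ε > 0. We seek δ > 0 with 0 < |x + 6| < δ ⇒ |x^3 + 216| < ε.
Factor: x^3 + 216 = (x + 6)(x^2 - 6x + 36), so |x^3 + 216| = |x + 6|·|x^2 - 6x + 36|.
Restrict δ ≤ 1. Then |x + 6| < 1 gives |x| < 7, so by the triangle inequality |x^2 - 6x + 36| ≤ 7^2 + 6·7 + 36 = 127.
Hence |x^3 + 216| ≤ 127|x + 6|, which is < ε once |x + 6| < ε/127.
Take δ = min(1, ε/127). If 0 < |x + 6| < δ then both bounds hold and |x^3 + 216| ≤ 127|x + 6| < 127·(ε/127) = ε.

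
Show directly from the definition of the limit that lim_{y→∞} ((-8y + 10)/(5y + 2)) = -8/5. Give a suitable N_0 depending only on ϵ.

N_0 = (66/25)/ϵ

Let ϵ > 0. We seek N_0 > 0 such that y > N_0 implies |(-8y + 10)/(5y + 2) + 8/5| < ϵ.
(-8y + 10)/(5y + 2) + 8/5 = (5(-8y + 10) − (-8)(5y + 2)) / (5(5y + 2)) = 66/(5(5y + 2)).
For y > 0 we have 5y + 2 > 5y, so |(-8y + 10)/(5y + 2) + 8/5| = 66/(5(5y + 2)) < 66/(5·5y) = (66/25)/y.
Thus |(-8y + 10)/(5y + 2) + 8/5| < ϵ whenever y > (66/25)/ϵ.
Take N_0 = (66/25)/ϵ. If y > N_0 then |(-8y + 10)/(5y + 2) + 8/5| < (66/25)/y < ϵ.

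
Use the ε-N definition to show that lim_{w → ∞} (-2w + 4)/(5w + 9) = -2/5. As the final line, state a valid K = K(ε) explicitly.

Let ε > 0. We seek K > 0 such that w > K implies |(-2w + 4)/(5w + 9) + 2/5| < ε.
(-2w + 4)/(5w + 9) + 2/5 = (5(-2w + 4) − (-2)(5w + 9)) / (5(5w + 9)) = 38/(5(5w + 9)).
For w > 0 we have 5w + 9 > 5w, so |(-2w + 4)/(5w + 9) + 2/5| = 38/(5(5w + 9)) < 38/(5·5w) = (38/25)/w.
Thus |(-2w + 4)/(5w + 9) + 2/5| < ε whenever w > (38/25)/ε.
Take K = (38/25)/ε. If w > K then |(-2w + 4)/(5w + 9) + 2/5| < (38/25)/w < ε.

K = (38/25)/ε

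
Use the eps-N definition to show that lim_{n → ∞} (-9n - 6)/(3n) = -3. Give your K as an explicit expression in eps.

K = 2/eps

Suppose eps > 0. For n ≥ 1, |(-9n - 6)/(3n) + 3| = |-18|/(3(3n)) = 18/(3(3n)).
Since 3n ≥ 3n for n ≥ 1, this is ≤ 18/(3·3n) = 2/n.
So |(-9n - 6)/(3n) + 3| < eps whenever n > 2/eps.
Take K = 2/eps. If n > K then |(-9n - 6)/(3n) + 3| ≤ 2/n < eps.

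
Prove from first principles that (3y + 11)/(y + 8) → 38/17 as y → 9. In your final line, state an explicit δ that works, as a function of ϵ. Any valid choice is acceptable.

Fix ϵ > 0. We want δ > 0 with 0 < |y − 9| < δ ⇒ |(3y + 11)/(y + 8) − (38/17)| < ϵ.
Combining over a common denominator, (3y + 11)/(y + 8) − (38/17) = [(3y + 11)·17 − 38·(y + 8)] / [17·(y + 8)] = 13(y − 9) / (17(y + 8)).
So |(3y + 11)/(y + 8) − (38/17)| = 13|y − 9| / (17·|y + 8|).
Restrict δ ≤ 17/2. Then |y − 9| < 17/2 gives |y + 8| = |(y − 9) + 17| ≥ 17 − 17/2 = 17/2.
Hence |(3y + 11)/(y + 8) − (38/17)| < 13|y − 9|/(17·(17/2)) = (26/289)|y − 9|, which is < ϵ once |y − 9| < (289/26)ϵ.
Take δ = min(17/2, (289/26)ϵ). Then 0 < |y − 9| < δ forces both bounds, so |(3y + 11)/(y + 8) − (38/17)| < ϵ.

δ = min(17/2, (289/26)ϵ)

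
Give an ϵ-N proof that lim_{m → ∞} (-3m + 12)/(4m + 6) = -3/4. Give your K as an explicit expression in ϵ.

K = (33/8)/ϵ

Suppose ϵ > 0. For m ≥ 1, |(-3m + 12)/(4m + 6) + 3/4| = |66|/(4(4m + 6)) = 66/(4(4m + 6)).
Since 4m + 6 ≥ 4m for m ≥ 1, this is ≤ 66/(4·4m) = (33/8)/m.
So |(-3m + 12)/(4m + 6) + 3/4| < ϵ whenever m > (33/8)/ϵ.
Take K = (33/8)/ϵ. If m > K then |(-3m + 12)/(4m + 6) + 3/4| ≤ (33/8)/m < ϵ.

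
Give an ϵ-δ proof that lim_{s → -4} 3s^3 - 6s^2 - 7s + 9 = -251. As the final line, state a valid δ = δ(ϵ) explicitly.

δ = min(1, ϵ/230)

Let ϵ > 0. We want δ > 0 such that 0 < |s + 4| < δ implies |(3s^3 - 6s^2 - 7s + 9) + 251| < ϵ.
(3s^3 - 6s^2 - 7s + 9) + 251 = 3s^3 - 6s^2 - 7s + 260 = (s + 4)(3s^2 - 18s + 65).
So |(3s^3 - 6s^2 - 7s + 9) + 251| = |s + 4|·|3s^2 - 18s + 65|.
Assume first that |s + 4| < 1, so |s| < 5. Then |3s^2 - 18s + 65| ≤ 3·5^2 + 18·5 + 65 = 230.
Hence |(3s^3 - 6s^2 - 7s + 9) + 251| ≤ 230|s + 4| < ϵ provided |s + 4| < ϵ/230.
Choosing δ = min(1, ϵ/230) ensures both conditions, hence |(3s^3 - 6s^2 - 7s + 9) + 251| < ϵ.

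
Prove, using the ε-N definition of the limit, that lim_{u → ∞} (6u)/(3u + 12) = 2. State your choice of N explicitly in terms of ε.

Fix ε > 0. We seek N > 0 such that u > N implies |(6u)/(3u + 12) − 2| < ε.
(6u)/(3u + 12) − 2 = (3(6u) − 6(3u + 12)) / (3(3u + 12)) = -72/(3(3u + 12)).
For u > 0 we have 3u + 12 > 3u, so |(6u)/(3u + 12) − 2| = 72/(3(3u + 12)) < 72/(3·3u) = 8/u.
Thus |(6u)/(3u + 12) − 2| < ε whenever u > 8/ε.
Take N = 8/ε. If u > N then |(6u)/(3u + 12) − 2| < 8/u < ε.

N = 8/ε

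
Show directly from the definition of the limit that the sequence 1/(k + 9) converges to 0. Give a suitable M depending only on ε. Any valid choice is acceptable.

M = 1/ε

Suppose ε > 0. For k ≥ 1, |1/(k + 9) − 0| = 1/(k + 9) ≤ 1/k.
We need 1/k < ε, i.e. k > 1/ε.
Take M = 1/ε. If k > M then |1/(k + 9)| ≤ 1/k < ε.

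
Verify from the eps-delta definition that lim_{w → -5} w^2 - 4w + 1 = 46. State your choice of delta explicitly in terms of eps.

delta = min(2, eps/16)

Let eps > 0. We want delta > 0 such that 0 < |w + 5| < delta implies |(w^2 - 4w + 1) − 46| < eps.
(w^2 - 4w + 1) − 46 = w^2 - 4w - 45 = (w + 5)(w - 9).
So |(w^2 - 4w + 1) − 46| = |w + 5|·|w - 9|.
Assume first that |w + 5| < 2, so |w| < 7. Then |w - 9| ≤ 7 + 9 = 16.
Hence |(w^2 - 4w + 1) − 46| ≤ 16|w + 5| < eps provided |w + 5| < eps/16.
Take delta = min(2, eps/16). Then 0 < |w + 5| < delta gives both |w + 5| < 2 and |w + 5| < eps/16, so |(w^2 - 4w + 1) − 46| < eps.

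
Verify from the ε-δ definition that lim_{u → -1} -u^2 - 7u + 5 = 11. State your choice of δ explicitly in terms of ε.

δ = min(1, ε/8)

Let ε > 0 be given. We want δ > 0 such that 0 < |u + 1| < δ implies |(-u^2 - 7u + 5) − 11| < ε.
(-u^2 - 7u + 5) − 11 = -u^2 - 7u - 6 = (u + 1)(-u - 6).
So |(-u^2 - 7u + 5) − 11| = |u + 1|·|-u - 6|.
Require δ ≤ 1. Then |u + 1| < 1 gives |u| < 2, and by the triangle inequality |-u - 6| ≤ 2 + 6 = 8.
Hence |(-u^2 - 7u + 5) − 11| ≤ 8|u + 1| < ε provided |u + 1| < ε/8.
Choosing δ = min(1, ε/8) ensures both conditions, hence |(-u^2 - 7u + 5) − 11| < ε.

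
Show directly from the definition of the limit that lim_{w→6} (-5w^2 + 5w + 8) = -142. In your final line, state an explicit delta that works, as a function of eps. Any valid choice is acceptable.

Let eps > 0. We want delta > 0 such that 0 < |w − 6| < delta implies |(-5w^2 + 5w + 8) + 142| < eps.
(-5w^2 + 5w + 8) + 142 = -5w^2 + 5w + 150 = (w − 6)(-5w - 25).
So |(-5w^2 + 5w + 8) + 142| = |w − 6|·|-5w - 25|.
Require delta ≤ 1. Then |w − 6| < 1 gives |w| < 7, and by the triangle inequality |-5w - 25| ≤ 5·7 + 25 = 60.
Hence |(-5w^2 + 5w + 8) + 142| ≤ 60|w − 6| < eps provided |w − 6| < eps/60.
Choosing delta = min(1, eps/60) ensures both conditions, hence |(-5w^2 + 5w + 8) + 142| < eps.

delta = min(1, eps/60)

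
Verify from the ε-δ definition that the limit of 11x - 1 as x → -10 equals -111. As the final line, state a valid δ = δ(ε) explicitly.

Suppose ε > 0. We need δ > 0 so that 0 < |x + 10| < δ implies |(11x - 1) + 111| < ε.
Since (11x - 1) + 111 = 11(x + 10), we have |(11x - 1) + 111| = 11|x + 10|.
Thus it suffices that |x + 10| < ε/11.
Choosing δ = ε/11 gives |(11x - 1) + 111| = 11|x + 10| < ε whenever |x + 10| < δ.

δ = ε/11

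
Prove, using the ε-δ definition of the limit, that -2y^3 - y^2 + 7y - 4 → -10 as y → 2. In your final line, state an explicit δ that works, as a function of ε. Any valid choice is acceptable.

δ = min(2, ε/55)

Fix ε > 0. We want δ > 0 such that 0 < |y − 2| < δ implies |(-2y^3 - y^2 + 7y - 4) + 10| < ε.
(-2y^3 - y^2 + 7y - 4) + 10 = -2y^3 - y^2 + 7y + 6 = (y − 2)(-2y^2 - 5y - 3).
So |(-2y^3 - y^2 + 7y - 4) + 10| = |y − 2|·|-2y^2 - 5y - 3|.
Require δ ≤ 2. Then |y − 2| < 2 gives |y| < 4, and by the triangle inequality |-2y^2 - 5y - 3| ≤ 2·4^2 + 5·4 + 3 = 55.
Hence |(-2y^3 - y^2 + 7y - 4) + 10| ≤ 55|y − 2| < ε provided |y − 2| < ε/55.
Choosing δ = min(2, ε/55) ensures both conditions, hence |(-2y^3 - y^2 + 7y - 4) + 10| < ε.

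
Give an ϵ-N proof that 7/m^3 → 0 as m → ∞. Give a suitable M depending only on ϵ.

Let ϵ > 0. For m ≥ 1, |7/m^3 − 0| = 7/m^3.
7/m^3 < ϵ ⇔ m^3 > 7/ϵ ⇔ m > (7/ϵ)^{1/3}.
Take M = (7/ϵ)^{1/3}. Then m > M implies 7/m^3 < ϵ.

M = (7/ϵ)^{1/3}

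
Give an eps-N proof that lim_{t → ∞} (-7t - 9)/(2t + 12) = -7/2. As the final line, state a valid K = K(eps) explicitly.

Fix eps > 0. We seek K > 0 such that t > K implies |(-7t - 9)/(2t + 12) + 7/2| < eps.
(-7t - 9)/(2t + 12) + 7/2 = (2(-7t - 9) − (-7)(2t + 12)) / (2(2t + 12)) = 66/(2(2t + 12)).
For t > 0 we have 2t + 12 > 2t, so |(-7t - 9)/(2t + 12) + 7/2| = 66/(2(2t + 12)) < 66/(2·2t) = (33/2)/t.
Thus |(-7t - 9)/(2t + 12) + 7/2| < eps whenever t > (33/2)/eps.
Take K = (33/2)/eps. If t > K then |(-7t - 9)/(2t + 12) + 7/2| < (33/2)/t < eps.

K = (33/2)/eps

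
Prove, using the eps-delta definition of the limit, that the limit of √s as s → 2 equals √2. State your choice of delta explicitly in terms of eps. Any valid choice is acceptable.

Let eps > 0 be given. We want delta > 0 such that 0 < |s − 2| < delta implies |√s − √2| < eps.
Multiplying by the conjugate, |√s − √2| = |s − 2|/(√s + √2).
Restrict delta ≤ 2 so that |s − 2| < 2 forces s > 0, and then √s + √2 > √2.
Hence |√s − √2| < |s − 2|/√2, which is < eps once |s − 2| < √2·eps.
Take delta = min(2, √2·eps). If 0 < |s − 2| < delta then s > 0 and |√s − √2| < |s − 2|/√2 < eps.

delta = min(2, √2·eps)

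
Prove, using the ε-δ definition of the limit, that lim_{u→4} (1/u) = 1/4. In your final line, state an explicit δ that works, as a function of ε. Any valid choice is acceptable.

δ = min(2, 8ε)

Fix ε > 0. We seek δ > 0 such that 0 < |u − 4| < δ implies |1/u − (1/4)| < ε.
|1/u − (1/4)| = |4 − u|/(4·|u|) = |u − 4|/(4|u|).
Require δ ≤ 2 so that |u| > 4 − 2 = 2, hence 4|u| > 8.
Then |1/u − (1/4)| < |u − 4|/8, which is < ε when |u − 4| < 8ε.
Take δ = min(2, 8ε). Then 0 < |u − 4| < δ gives both |u − 4| < 2 and |u − 4| < 8ε, so |1/u − (1/4)| < ε.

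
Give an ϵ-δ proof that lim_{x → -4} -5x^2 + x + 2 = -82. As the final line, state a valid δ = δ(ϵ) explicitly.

δ = min(1, ϵ/46)

Suppose ϵ > 0. We want δ > 0 such that 0 < |x + 4| < δ implies |(-5x^2 + x + 2) + 82| < ϵ.
(-5x^2 + x + 2) + 82 = -5x^2 + x + 84 = (x + 4)(-5x + 21).
So |(-5x^2 + x + 2) + 82| = |x + 4|·|-5x + 21|.
Require δ ≤ 1. Then |x + 4| < 1 gives |x| < 5, and by the triangle inequality |-5x + 21| ≤ 5·5 + 21 = 46.
Hence |(-5x^2 + x + 2) + 82| ≤ 46|x + 4| < ϵ provided |x + 4| < ϵ/46.
Choosing δ = min(1, ϵ/46) ensures both conditions, hence |(-5x^2 + x + 2) + 82| < ϵ.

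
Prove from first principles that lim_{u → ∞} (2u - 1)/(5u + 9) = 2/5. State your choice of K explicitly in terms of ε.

K = (23/25)/ε

Suppose ε > 0. We seek K > 0 such that u > K implies |(2u - 1)/(5u + 9) − (2/5)| < ε.
(2u - 1)/(5u + 9) − (2/5) = (5(2u - 1) − 2(5u + 9)) / (5(5u + 9)) = -23/(5(5u + 9)).
For u > 0 we have 5u + 9 > 5u, so |(2u - 1)/(5u + 9) − (2/5)| = 23/(5(5u + 9)) < 23/(5·5u) = (23/25)/u.
Thus |(2u - 1)/(5u + 9) − (2/5)| < ε whenever u > (23/25)/ε.
Take K = (23/25)/ε. If u > K then |(2u - 1)/(5u + 9) − (2/5)| < (23/25)/u < ε.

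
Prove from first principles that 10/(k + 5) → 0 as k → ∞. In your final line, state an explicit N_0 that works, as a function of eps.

Let eps > 0 be given. For k ≥ 1, |10/(k + 5) − 0| = 10/(k + 5) ≤ 10/k.
We need 10/k < eps, i.e. k > 10/eps.
Take N_0 = 10/eps. If k > N_0 then |10/(k + 5)| ≤ 10/k < eps.

N_0 = 10/eps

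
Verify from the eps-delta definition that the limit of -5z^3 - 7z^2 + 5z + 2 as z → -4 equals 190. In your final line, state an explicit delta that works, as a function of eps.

delta = min(2, eps/305)

Suppose eps > 0. We want delta > 0 such that 0 < |z + 4| < delta implies |(-5z^3 - 7z^2 + 5z + 2) − 190| < eps.
(-5z^3 - 7z^2 + 5z + 2) − 190 = -5z^3 - 7z^2 + 5z - 188 = (z + 4)(-5z^2 + 13z - 47).
So |(-5z^3 - 7z^2 + 5z + 2) − 190| = |z + 4|·|-5z^2 + 13z - 47|.
Assume first that |z + 4| < 2, so |z| < 6. Then |-5z^2 + 13z - 47| ≤ 5·6^2 + 13·6 + 47 = 305.
Hence |(-5z^3 - 7z^2 + 5z + 2) − 190| ≤ 305|z + 4| < eps provided |z + 4| < eps/305.
Choosing delta = min(2, eps/305) ensures both conditions, hence |(-5z^3 - 7z^2 + 5z + 2) − 190| < eps.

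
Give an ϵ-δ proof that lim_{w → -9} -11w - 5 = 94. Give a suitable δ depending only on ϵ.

Fix ϵ > 0. We need δ > 0 so that 0 < |w + 9| < δ implies |(-11w - 5) − 94| < ϵ.
Since (-11w - 5) − 94 = -11(w + 9), we have |(-11w - 5) − 94| = 11|w + 9|.
Thus it suffices that |w + 9| < ϵ/11.
Choosing δ = ϵ/11 gives |(-11w - 5) − 94| = 11|w + 9| < ϵ whenever |w + 9| < δ.

δ = ϵ/11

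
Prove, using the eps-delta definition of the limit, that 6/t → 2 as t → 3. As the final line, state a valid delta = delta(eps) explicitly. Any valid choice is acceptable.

delta = min(3/2, (3/4)eps)

Suppose eps > 0. We seek delta > 0 such that 0 < |t − 3| < delta implies |6/t − 2| < eps.
|6/t − 2| = 6·|3 − t|/(3·|t|) = 6|t − 3|/(3|t|).
Require delta ≤ 3/2 so that |t| > 3 − 3/2 = 3/2, hence 3|t| > 9/2.
Then |6/t − 2| < 6|t − 3|/(9/2), which is < eps when |t − 3| < (3/4)eps.
Take delta = min(3/2, (3/4)eps). Then 0 < |t − 3| < delta gives both |t − 3| < 3/2 and |t − 3| < (3/4)eps, so |6/t − 2| < eps.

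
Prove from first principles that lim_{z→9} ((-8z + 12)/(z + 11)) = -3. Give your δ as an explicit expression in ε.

δ = min(10, 2ε)

Let ε > 0. We want δ > 0 with 0 < |z − 9| < δ ⇒ |(-8z + 12)/(z + 11) + 3| < ε.
Combining over a common denominator, (-8z + 12)/(z + 11) + 3 = [(-8z + 12)·20 − (-60)·(z + 11)] / [20·(z + 11)] = -100(z − 9) / (20(z + 11)).
So |(-8z + 12)/(z + 11) + 3| = 100|z − 9| / (20·|z + 11|).
Restrict δ ≤ 10. Then |z − 9| < 10 gives |z + 11| = |(z − 9) + 20| ≥ 20 − 10 = 10.
Hence |(-8z + 12)/(z + 11) + 3| < 100|z − 9|/(20·10) = (1/2)|z − 9|, which is < ε once |z − 9| < 2ε.
Take δ = min(10, 2ε). Then 0 < |z − 9| < δ forces both bounds, so |(-8z + 12)/(z + 11) + 3| < ε.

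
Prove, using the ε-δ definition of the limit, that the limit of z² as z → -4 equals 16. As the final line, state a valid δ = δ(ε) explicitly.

Suppose ε > 0. We seek δ > 0 with 0 < |z + 4| < δ ⇒ |z² − 16| < ε.
Factor: z² − 16 = (z + 4)(z - 4), so |z² − 16| = |z + 4|·|z - 4|.
Impose δ ≤ 1 so that |z| < 5; then |z - 4| ≤ 9.
Hence |z² − 16| ≤ 9|z + 4|, which is < ε once |z + 4| < ε/9.
Take δ = min(1, ε/9). If 0 < |z + 4| < δ then both bounds hold and |z² − 16| ≤ 9|z + 4| < 9·(ε/9) = ε.

δ = min(1, ε/9)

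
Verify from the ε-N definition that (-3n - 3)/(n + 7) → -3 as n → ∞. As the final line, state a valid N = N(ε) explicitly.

Let ε > 0. For n ≥ 1, |(-3n - 3)/(n + 7) + 3| = |18|/((n + 7)) = 18/((n + 7)).
Since n + 7 ≥ n for n ≥ 1, this is ≤ 18/(n) = 18/n.
So |(-3n - 3)/(n + 7) + 3| < ε whenever n > 18/ε.
Take N = 18/ε. If n > N then |(-3n - 3)/(n + 7) + 3| ≤ 18/n < ε.

N = 18/ε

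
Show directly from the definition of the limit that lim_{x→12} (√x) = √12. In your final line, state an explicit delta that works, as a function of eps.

delta = min(12, √12·eps)

Suppose eps > 0. We want delta > 0 such that 0 < |x − 12| < delta implies |√x − √12| < eps.
Multiplying by the conjugate, |√x − √12| = |x − 12|/(√x + √12).
Restrict delta ≤ 12 so that |x − 12| < 12 forces x > 0, and then √x + √12 > √12.
Hence |√x − √12| < |x − 12|/√12, which is < eps once |x − 12| < √12·eps.
Take delta = min(12, √12·eps). If 0 < |x − 12| < delta then x > 0 and |√x − √12| < |x − 12|/√12 < eps.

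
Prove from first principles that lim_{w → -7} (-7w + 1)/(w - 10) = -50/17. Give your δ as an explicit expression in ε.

δ = min(17/2, (289/138)ε)

Let ε > 0 be given. We want δ > 0 with 0 < |w + 7| < δ ⇒ |(-7w + 1)/(w - 10) + 50/17| < ε.
Combining over a common denominator, (-7w + 1)/(w - 10) + 50/17 = [(-7w + 1)·(-17) − 50·(w - 10)] / [(-17)·(w - 10)] = 69(w + 7) / ((-17)(w - 10)).
So |(-7w + 1)/(w - 10) + 50/17| = 69|w + 7| / (17·|w − 10|).
Restrict δ ≤ 17/2. Then |w + 7| < 17/2 gives |w − 10| = |(w + 7) + (-17)| ≥ 17 − 17/2 = 17/2.
Hence |(-7w + 1)/(w - 10) + 50/17| < 69|w + 7|/(17·(17/2)) = (138/289)|w + 7|, which is < ε once |w + 7| < (289/138)ε.
Take δ = min(17/2, (289/138)ε). Then 0 < |w + 7| < δ forces both bounds, so |(-7w + 1)/(w - 10) + 50/17| < ε.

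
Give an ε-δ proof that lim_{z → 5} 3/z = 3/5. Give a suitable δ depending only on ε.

Suppose ε > 0. We seek δ > 0 such that 0 < |z − 5| < δ implies |3/z − (3/5)| < ε.
|3/z − (3/5)| = 3·|5 − z|/(5·|z|) = 3|z − 5|/(5|z|).
Restrict δ ≤ 5/2. Then |z − 5| < 5/2 gives |z| > 5/2, so 5|z| > 25/2.
Then |3/z − (3/5)| < 3|z − 5|/(25/2), which is < ε when |z − 5| < (25/6)ε.
Take δ = min(5/2, (25/6)ε). Then 0 < |z − 5| < δ gives both |z − 5| < 5/2 and |z − 5| < (25/6)ε, so |3/z − (3/5)| < ε.

δ = min(5/2, (25/6)ε)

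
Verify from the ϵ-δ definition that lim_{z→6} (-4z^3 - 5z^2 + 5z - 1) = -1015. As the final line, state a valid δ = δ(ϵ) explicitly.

δ = min(2, ϵ/657)

Let ϵ > 0 be given. We want δ > 0 such that 0 < |z − 6| < δ implies |(-4z^3 - 5z^2 + 5z - 1) + 1015| < ϵ.
(-4z^3 - 5z^2 + 5z - 1) + 1015 = -4z^3 - 5z^2 + 5z + 1014 = (z − 6)(-4z^2 - 29z - 169).
So |(-4z^3 - 5z^2 + 5z - 1) + 1015| = |z − 6|·|-4z^2 - 29z - 169|.
Assume first that |z − 6| < 2, so |z| < 8. Then |-4z^2 - 29z - 169| ≤ 4·8^2 + 29·8 + 169 = 657.
Hence |(-4z^3 - 5z^2 + 5z - 1) + 1015| ≤ 657|z − 6| < ϵ provided |z − 6| < ϵ/657.
Choosing δ = min(2, ϵ/657) ensures both conditions, hence |(-4z^3 - 5z^2 + 5z - 1) + 1015| < ϵ.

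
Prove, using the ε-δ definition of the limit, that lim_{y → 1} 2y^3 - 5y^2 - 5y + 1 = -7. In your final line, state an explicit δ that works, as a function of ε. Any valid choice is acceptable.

δ = min(1, ε/22)

Suppose ε > 0. We want δ > 0 such that 0 < |y − 1| < δ implies |(2y^3 - 5y^2 - 5y + 1) + 7| < ε.
(2y^3 - 5y^2 - 5y + 1) + 7 = 2y^3 - 5y^2 - 5y + 8 = (y − 1)(2y^2 - 3y - 8).
So |(2y^3 - 5y^2 - 5y + 1) + 7| = |y − 1|·|2y^2 - 3y - 8|.
Assume first that |y − 1| < 1, so |y| < 2. Then |2y^2 - 3y - 8| ≤ 2·2^2 + 3·2 + 8 = 22.
Hence |(2y^3 - 5y^2 - 5y + 1) + 7| ≤ 22|y − 1| < ε provided |y − 1| < ε/22.
Choosing δ = min(1, ε/22) ensures both conditions, hence |(2y^3 - 5y^2 - 5y + 1) + 7| < ε.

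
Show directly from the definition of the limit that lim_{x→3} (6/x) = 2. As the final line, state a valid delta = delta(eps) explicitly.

Suppose eps > 0. We seek delta > 0 such that 0 < |x − 3| < delta implies |6/x − 2| < eps.
|6/x − 2| = 6·|3 − x|/(3·|x|) = 6|x − 3|/(3|x|).
Require delta ≤ 3/2 so that |x| > 3 − 3/2 = 3/2, hence 3|x| > 9/2.
Then |6/x − 2| < 6|x − 3|/(9/2), which is < eps when |x − 3| < (3/4)eps.
Take delta = min(3/2, (3/4)eps). Then 0 < |x − 3| < delta gives both |x − 3| < 3/2 and |x − 3| < (3/4)eps, so |6/x − 2| < eps.

delta = min(3/2, (3/4)eps)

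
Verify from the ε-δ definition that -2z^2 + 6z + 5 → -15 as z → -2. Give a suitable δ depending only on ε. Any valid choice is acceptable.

δ = min(1, ε/16)

Let ε > 0 be given. We want δ > 0 such that 0 < |z + 2| < δ implies |(-2z^2 + 6z + 5) + 15| < ε.
(-2z^2 + 6z + 5) + 15 = -2z^2 + 6z + 20 = (z + 2)(-2z + 10).
So |(-2z^2 + 6z + 5) + 15| = |z + 2|·|-2z + 10|.
Require δ ≤ 1. Then |z + 2| < 1 gives |z| < 3, and by the triangle inequality |-2z + 10| ≤ 2·3 + 10 = 16.
Hence |(-2z^2 + 6z + 5) + 15| ≤ 16|z + 2| < ε provided |z + 2| < ε/16.
Choosing δ = min(1, ε/16) ensures both conditions, hence |(-2z^2 + 6z + 5) + 15| < ε.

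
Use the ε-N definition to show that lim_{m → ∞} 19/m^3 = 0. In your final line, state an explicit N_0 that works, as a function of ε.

N_0 = (19/ε)^{1/3}

Let ε > 0. For m ≥ 1, |19/m^3 − 0| = 19/m^3.
19/m^3 < ε ⇔ m^3 > 19/ε ⇔ m > (19/ε)^{1/3}.
Take N_0 = (19/ε)^{1/3}. Then m > N_0 implies 19/m^3 < ε.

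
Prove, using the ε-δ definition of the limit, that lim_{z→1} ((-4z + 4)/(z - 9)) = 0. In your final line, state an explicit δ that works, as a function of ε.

δ = min(4, ε)

Let ε > 0 be given. We want δ > 0 with 0 < |z − 1| < δ ⇒ |(-4z + 4)/(z - 9) − 0| < ε.
Combining over a common denominator, (-4z + 4)/(z - 9) − 0 = [(-4z + 4)·(-8) − 0·(z - 9)] / [(-8)·(z - 9)] = 32(z − 1) / ((-8)(z - 9)).
So |(-4z + 4)/(z - 9) − 0| = 32|z − 1| / (8·|z − 9|).
Require δ ≤ 4, so |z − 9| ≥ |-8| − |z − 1| > 8 − 4 = 4.
Hence |(-4z + 4)/(z - 9) − 0| < 32|z − 1|/(8·4) = |z − 1|, which is < ε once |z − 1| < ε.
Take δ = min(4, ε). Then 0 < |z − 1| < δ forces both bounds, so |(-4z + 4)/(z - 9) − 0| < ε.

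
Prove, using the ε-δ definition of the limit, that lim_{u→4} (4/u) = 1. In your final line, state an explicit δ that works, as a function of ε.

Let ε > 0. We seek δ > 0 such that 0 < |u − 4| < δ implies |4/u − 1| < ε.
|4/u − 1| = 4·|4 − u|/(4·|u|) = 4|u − 4|/(4|u|).
Restrict δ ≤ 2. Then |u − 4| < 2 gives |u| > 2, so 4|u| > 8.
Then |4/u − 1| < 4|u − 4|/8, which is < ε when |u − 4| < 2ε.
Take δ = min(2, 2ε). Then 0 < |u − 4| < δ gives both |u − 4| < 2 and |u − 4| < 2ε, so |4/u − 1| < ε.

δ = min(2, 2ε)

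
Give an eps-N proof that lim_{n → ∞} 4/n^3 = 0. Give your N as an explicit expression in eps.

Suppose eps > 0. For n ≥ 1, |4/n^3 − 0| = 4/n^3.
4/n^3 < eps ⇔ n^3 > 4/eps ⇔ n > (4/eps)^{1/3}.
Take N = (4/eps)^{1/3}. Then n > N implies 4/n^3 < eps.

N = (4/eps)^{1/3}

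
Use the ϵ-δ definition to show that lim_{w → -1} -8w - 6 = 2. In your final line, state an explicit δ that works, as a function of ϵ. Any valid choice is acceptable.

δ = ϵ/8

Let ϵ > 0. We need δ > 0 so that 0 < |w + 1| < δ implies |(-8w - 6) − 2| < ϵ.
|(-8w - 6) − 2| = |-8w - 8| = 8|w + 1|.
Thus it suffices that |w + 1| < ϵ/8.
Choosing δ = ϵ/8 gives |(-8w - 6) − 2| = 8|w + 1| < ϵ whenever |w + 1| < δ.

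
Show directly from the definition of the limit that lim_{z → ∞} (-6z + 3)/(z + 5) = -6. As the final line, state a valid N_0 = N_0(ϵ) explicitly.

Suppose ϵ > 0. We seek N_0 > 0 such that z > N_0 implies |(-6z + 3)/(z + 5) + 6| < ϵ.
(-6z + 3)/(z + 5) + 6 = ((-6z + 3) − (-6)(z + 5)) / ((z + 5)) = 33/((z + 5)).
For z > 0 we have z + 5 > z, so |(-6z + 3)/(z + 5) + 6| = 33/((z + 5)) < 33/(z) = 33/z.
Thus |(-6z + 3)/(z + 5) + 6| < ϵ whenever z > 33/ϵ.
Take N_0 = 33/ϵ. If z > N_0 then |(-6z + 3)/(z + 5) + 6| < 33/z < ϵ.

N_0 = 33/ϵ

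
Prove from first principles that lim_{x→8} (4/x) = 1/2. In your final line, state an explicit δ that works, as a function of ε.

Suppose ε > 0. We seek δ > 0 such that 0 < |x − 8| < δ implies |4/x − (1/2)| < ε.
|4/x − (1/2)| = 4·|8 − x|/(8·|x|) = 4|x − 8|/(8|x|).
Restrict δ ≤ 4. Then |x − 8| < 4 gives |x| > 4, so 8|x| > 32.
Then |4/x − (1/2)| < 4|x − 8|/32, which is < ε when |x − 8| < 8ε.
Take δ = min(4, 8ε). Then 0 < |x − 8| < δ gives both |x − 8| < 4 and |x − 8| < 8ε, so |4/x − (1/2)| < ε.

δ = min(4, 8ε)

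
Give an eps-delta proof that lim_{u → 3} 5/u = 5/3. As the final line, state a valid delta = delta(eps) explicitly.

Let eps > 0. We seek delta > 0 such that 0 < |u − 3| < delta implies |5/u − (5/3)| < eps.
|5/u − (5/3)| = 5·|3 − u|/(3·|u|) = 5|u − 3|/(3|u|).
Require delta ≤ 3/2 so that |u| > 3 − 3/2 = 3/2, hence 3|u| > 9/2.
Then |5/u − (5/3)| < 5|u − 3|/(9/2), which is < eps when |u − 3| < (9/10)eps.
Take delta = min(3/2, (9/10)eps). Then 0 < |u − 3| < delta gives both |u − 3| < 3/2 and |u − 3| < (9/10)eps, so |5/u − (5/3)| < eps.

delta = min(3/2, (9/10)eps)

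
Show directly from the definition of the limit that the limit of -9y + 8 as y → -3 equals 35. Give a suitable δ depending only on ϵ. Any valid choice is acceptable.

δ = ϵ/9

Suppose ϵ > 0. We need δ > 0 so that 0 < |y + 3| < δ implies |(-9y + 8) − 35| < ϵ.
Since (-9y + 8) − 35 = -9(y + 3), we have |(-9y + 8) − 35| = 9|y + 3|.
So 9|y + 3| < ϵ exactly when |y + 3| < ϵ/9.
Take δ = ϵ/9. If 0 < |y + 3| < δ then |(-9y + 8) − 35| = 9|y + 3| < 9·(ϵ/9) = ϵ.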